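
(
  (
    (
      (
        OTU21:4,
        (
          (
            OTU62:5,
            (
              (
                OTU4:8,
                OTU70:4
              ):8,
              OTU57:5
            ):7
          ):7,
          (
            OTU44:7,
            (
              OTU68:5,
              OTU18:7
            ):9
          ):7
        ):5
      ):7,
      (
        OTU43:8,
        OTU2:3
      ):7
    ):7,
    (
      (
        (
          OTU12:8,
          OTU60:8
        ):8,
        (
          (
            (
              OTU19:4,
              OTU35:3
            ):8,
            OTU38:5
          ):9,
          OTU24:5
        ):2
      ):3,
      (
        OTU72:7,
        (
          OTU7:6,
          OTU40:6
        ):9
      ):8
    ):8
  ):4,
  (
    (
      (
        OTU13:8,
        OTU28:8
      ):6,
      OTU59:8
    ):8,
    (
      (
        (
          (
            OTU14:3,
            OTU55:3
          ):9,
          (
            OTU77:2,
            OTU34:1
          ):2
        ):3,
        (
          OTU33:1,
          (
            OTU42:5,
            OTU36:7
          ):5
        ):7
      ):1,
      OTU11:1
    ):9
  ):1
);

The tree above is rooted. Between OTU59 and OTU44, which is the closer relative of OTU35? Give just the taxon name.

OTU44

The MRCA of OTU35 and OTU44 subtends (((OTU21,((OTU62,((OTU4,OTU70),OTU57)),(OTU44,(OTU68,OTU18)))),(OTU43,OTU2)),(((OTU12,OTU60),(((OTU19,OTU35),OTU38),OTU24)),(OTU72,(OTU7,OTU40)))) (19 taxa).
The MRCA of OTU35 and OTU59 is the root, subtending the entire tree (30 taxa).
The first is nested inside the second, so OTU35 shares a more recent common ancestor with OTU44.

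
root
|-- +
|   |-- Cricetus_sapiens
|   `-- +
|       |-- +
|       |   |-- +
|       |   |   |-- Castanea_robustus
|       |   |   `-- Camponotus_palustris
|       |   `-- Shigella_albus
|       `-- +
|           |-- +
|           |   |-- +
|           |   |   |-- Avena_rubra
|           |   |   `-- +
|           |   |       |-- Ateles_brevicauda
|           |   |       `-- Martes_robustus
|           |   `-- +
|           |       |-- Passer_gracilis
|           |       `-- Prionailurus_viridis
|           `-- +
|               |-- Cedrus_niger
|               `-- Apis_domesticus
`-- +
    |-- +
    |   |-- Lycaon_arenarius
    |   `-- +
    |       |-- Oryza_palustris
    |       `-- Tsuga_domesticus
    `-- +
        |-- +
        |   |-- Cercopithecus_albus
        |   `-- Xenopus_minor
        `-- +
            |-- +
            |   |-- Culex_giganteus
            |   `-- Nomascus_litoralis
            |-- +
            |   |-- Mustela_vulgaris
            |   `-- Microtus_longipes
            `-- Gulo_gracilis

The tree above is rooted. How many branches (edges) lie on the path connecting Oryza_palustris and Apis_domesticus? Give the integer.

The MRCA of Oryza_palustris and Apis_domesticus is the root of the tree.
From Oryza_palustris up to that node: 4 branches. From Apis_domesticus up to the same node: 5 branches. Total: 4 + 5 = 9.

9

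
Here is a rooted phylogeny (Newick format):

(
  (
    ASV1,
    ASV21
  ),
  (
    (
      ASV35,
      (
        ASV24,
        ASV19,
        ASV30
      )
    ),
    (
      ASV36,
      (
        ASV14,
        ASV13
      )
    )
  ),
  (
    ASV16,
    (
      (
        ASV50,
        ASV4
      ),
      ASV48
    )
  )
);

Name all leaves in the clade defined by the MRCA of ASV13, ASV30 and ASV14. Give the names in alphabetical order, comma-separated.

Tracing ASV13: it sits inside (ASV14,ASV13).
Tracing ASV30: it sits inside (ASV24,ASV19,ASV30).
Tracing ASV14: it sits inside (ASV14,ASV13).
The smallest clade enclosing all 3 is ((ASV35,(ASV24,ASV19,ASV30)),(ASV36,(ASV14,ASV13))); the answer is its 7 terminal taxa in alphabetical order.

ASV13, ASV14, ASV19, ASV24, ASV30, ASV35, ASV36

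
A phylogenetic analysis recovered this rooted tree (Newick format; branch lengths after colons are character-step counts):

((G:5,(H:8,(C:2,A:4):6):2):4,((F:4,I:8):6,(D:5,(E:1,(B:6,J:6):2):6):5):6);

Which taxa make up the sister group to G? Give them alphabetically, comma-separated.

A, C, H

G attaches to the tree at the node subtending (G,(H,(C,A))).
The other lineage descending from that same node — the sister group — is (H,(C,A)); its 3 tips in alphabetical order are the answer.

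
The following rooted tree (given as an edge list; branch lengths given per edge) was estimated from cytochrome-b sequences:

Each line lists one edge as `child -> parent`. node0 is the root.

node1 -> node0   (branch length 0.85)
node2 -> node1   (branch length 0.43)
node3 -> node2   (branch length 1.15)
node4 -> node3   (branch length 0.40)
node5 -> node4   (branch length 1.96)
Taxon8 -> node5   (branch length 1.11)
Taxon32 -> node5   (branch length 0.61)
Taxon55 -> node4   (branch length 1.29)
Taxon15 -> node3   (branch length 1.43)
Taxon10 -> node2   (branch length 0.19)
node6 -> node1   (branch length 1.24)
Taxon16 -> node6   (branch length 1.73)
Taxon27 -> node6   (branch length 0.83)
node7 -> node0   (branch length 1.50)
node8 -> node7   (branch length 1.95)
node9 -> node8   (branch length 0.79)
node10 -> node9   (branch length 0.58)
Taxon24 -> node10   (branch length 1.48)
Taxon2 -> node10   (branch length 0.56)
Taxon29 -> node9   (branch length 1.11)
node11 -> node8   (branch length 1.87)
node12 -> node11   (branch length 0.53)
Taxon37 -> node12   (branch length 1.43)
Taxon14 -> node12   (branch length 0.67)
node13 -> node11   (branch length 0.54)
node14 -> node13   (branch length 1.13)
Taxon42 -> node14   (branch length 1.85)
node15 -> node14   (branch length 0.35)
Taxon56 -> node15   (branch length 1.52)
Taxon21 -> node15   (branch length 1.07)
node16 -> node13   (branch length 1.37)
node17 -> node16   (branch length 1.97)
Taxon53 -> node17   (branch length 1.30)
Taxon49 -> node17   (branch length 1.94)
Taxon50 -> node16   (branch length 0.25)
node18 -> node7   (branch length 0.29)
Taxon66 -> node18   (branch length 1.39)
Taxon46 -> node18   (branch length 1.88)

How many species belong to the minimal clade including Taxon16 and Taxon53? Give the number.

20

The MRCA of Taxon16 and Taxon53 is the root, so the clade is the entire tree.
That clade contains 20 terminal taxa: Taxon10, Taxon14, Taxon15, Taxon16, Taxon2, Taxon21, Taxon24, Taxon27, Taxon29, Taxon32, Taxon37, Taxon42, Taxon46, Taxon49, Taxon50, Taxon53, Taxon55, Taxon56, Taxon66, Taxon8.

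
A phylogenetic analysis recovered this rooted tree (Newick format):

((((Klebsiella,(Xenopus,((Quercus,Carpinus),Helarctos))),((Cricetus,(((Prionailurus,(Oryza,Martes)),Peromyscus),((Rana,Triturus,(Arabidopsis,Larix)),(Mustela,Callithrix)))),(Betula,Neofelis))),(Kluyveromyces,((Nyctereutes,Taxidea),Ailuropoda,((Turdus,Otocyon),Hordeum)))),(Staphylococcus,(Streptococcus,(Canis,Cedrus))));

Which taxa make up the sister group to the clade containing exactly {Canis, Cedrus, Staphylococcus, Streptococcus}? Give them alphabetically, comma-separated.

The clade containing exactly {Canis, Cedrus, Staphylococcus, Streptococcus} attaches directly to the root of the tree.
The other lineage descending from that same node — the sister group — is (((Klebsiella,(Xenopus,((Quercus,Carpinus),Helarctos))),((Cricetus,(((Prionailurus,(Oryza,Martes)),Peromyscus),((Rana,Triturus,(Arabidopsis,Larix)),(Mustela,Callithrix)))),(Betula,Neofelis))),(Kluyveromyces,((Nyctereutes,Taxidea),Ailuropoda,((Turdus,Otocyon),Hordeum)))); its 25 tips in alphabetical order are the answer.

Ailuropoda, Arabidopsis, Betula, Callithrix, Carpinus, Cricetus, Helarctos, Hordeum, Klebsiella, Kluyveromyces, Larix, Martes, Mustela, Neofelis, Nyctereutes, Oryza, Otocyon, Peromyscus, Prionailurus, Quercus, Rana, Taxidea, Triturus, Turdus, Xenopus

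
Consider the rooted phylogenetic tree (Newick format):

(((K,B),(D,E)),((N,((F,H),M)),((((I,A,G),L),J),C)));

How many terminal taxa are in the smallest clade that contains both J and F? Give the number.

10

The MRCA of J and F is the node subtending ((N,((F,H),M)),((((I,A,G),L),J),C)).
That clade contains 10 terminal taxa: A, C, F, G, H, I, J, L, M, N.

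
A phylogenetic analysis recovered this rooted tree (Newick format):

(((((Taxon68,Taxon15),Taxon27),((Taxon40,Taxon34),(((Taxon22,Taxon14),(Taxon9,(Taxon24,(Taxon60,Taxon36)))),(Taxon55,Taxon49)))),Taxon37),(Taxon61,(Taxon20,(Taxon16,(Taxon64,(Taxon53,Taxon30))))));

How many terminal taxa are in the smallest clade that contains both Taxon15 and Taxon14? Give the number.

The MRCA of Taxon15 and Taxon14 is the node subtending (((Taxon68,Taxon15),Taxon27),((Taxon40,Taxon34),(((Taxon22,Taxon14),(Taxon9,(Taxon24,(Taxon60,Taxon36)))),(Taxon55,Taxon49)))).
That clade contains 13 terminal taxa: Taxon14, Taxon15, Taxon22, Taxon24, Taxon27, Taxon34, Taxon36, Taxon40, Taxon49, Taxon55, Taxon60, Taxon68, Taxon9.

13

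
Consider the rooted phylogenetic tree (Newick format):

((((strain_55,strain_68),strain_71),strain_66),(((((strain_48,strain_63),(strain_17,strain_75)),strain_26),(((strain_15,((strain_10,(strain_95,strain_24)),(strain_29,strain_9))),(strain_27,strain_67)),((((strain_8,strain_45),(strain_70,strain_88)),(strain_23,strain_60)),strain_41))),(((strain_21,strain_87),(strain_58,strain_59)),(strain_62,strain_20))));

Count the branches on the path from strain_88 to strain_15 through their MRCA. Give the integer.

8

The MRCA of strain_88 and strain_15 is the node subtending (((strain_15,((strain_10,(strain_95,strain_24)),(strain_29,strain_9))),(strain_27,strain_67)),((((strain_8,strain_45),(strain_70,strain_88)),(strain_23,strain_60)),strain_41)).
From strain_88 up to that node: 5 branches. From strain_15 up to the same node: 3 branches. Total: 5 + 3 = 8.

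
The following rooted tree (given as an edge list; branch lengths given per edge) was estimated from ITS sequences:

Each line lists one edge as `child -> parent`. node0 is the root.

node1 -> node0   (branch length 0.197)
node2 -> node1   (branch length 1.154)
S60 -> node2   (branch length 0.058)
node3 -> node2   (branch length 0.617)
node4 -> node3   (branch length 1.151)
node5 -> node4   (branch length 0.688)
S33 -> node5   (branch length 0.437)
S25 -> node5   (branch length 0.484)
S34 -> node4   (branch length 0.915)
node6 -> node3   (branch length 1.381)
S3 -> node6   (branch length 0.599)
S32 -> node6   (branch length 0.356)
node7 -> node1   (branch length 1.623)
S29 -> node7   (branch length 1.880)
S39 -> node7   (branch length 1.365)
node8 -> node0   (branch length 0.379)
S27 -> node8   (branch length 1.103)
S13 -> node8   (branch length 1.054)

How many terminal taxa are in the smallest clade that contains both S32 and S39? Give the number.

The MRCA of S32 and S39 is the node subtending ((S60,(((S33,S25),S34),(S3,S32))),(S29,S39)).
That clade contains 8 terminal taxa: S25, S29, S3, S32, S33, S34, S39, S60.

8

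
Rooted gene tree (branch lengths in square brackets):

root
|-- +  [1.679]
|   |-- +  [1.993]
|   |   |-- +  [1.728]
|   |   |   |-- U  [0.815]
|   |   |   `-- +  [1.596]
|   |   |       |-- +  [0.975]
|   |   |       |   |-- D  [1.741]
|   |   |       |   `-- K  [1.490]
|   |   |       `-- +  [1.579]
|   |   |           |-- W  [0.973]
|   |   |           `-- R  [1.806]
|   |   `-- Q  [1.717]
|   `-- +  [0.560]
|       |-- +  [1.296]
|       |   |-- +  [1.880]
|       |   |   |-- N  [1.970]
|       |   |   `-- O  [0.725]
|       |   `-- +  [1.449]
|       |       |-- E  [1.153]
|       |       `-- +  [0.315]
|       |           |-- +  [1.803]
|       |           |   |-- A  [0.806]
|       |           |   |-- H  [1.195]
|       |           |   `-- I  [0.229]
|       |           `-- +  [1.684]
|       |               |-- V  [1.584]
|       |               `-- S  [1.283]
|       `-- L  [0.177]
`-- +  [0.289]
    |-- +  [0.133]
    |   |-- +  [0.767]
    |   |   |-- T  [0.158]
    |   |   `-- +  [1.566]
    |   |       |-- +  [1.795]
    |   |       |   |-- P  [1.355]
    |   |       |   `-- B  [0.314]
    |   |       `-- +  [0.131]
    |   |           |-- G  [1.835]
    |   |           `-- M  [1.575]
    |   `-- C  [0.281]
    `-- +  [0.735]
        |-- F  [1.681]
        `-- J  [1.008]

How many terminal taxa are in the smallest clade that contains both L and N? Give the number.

9

The MRCA of L and N is the node subtending (((N,O),(E,((A,H,I),(V,S)))),L).
That clade contains 9 terminal taxa: A, E, H, I, L, N, O, S, V.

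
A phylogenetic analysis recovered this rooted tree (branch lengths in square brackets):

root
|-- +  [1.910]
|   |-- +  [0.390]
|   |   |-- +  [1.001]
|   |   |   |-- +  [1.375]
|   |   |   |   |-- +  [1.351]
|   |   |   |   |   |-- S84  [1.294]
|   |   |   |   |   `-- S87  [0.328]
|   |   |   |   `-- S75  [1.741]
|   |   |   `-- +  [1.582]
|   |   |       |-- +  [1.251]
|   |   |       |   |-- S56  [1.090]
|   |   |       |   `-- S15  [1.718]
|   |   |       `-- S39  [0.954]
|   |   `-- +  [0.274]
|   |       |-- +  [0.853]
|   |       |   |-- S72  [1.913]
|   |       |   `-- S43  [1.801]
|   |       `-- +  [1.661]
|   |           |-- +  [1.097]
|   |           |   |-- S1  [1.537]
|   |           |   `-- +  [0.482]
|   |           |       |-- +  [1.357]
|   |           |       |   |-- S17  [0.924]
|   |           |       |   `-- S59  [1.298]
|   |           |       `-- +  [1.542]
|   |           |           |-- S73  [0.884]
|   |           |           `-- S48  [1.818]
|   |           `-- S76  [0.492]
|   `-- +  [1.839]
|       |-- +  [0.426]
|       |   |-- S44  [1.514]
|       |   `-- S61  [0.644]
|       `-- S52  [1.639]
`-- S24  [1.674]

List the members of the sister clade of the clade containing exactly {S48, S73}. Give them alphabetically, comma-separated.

S17, S59

The clade containing exactly {S48, S73} attaches to the tree at the node subtending ((S17,S59),(S73,S48)).
The other lineage descending from that same node — the sister group — is (S17,S59); its 2 tips in alphabetical order are the answer.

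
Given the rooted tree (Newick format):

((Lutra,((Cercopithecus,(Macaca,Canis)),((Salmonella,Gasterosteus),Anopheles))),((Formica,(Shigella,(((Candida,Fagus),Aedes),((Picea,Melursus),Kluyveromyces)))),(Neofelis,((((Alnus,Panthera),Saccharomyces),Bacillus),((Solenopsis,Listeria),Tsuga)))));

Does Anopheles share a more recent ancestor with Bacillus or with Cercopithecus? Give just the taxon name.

Cercopithecus

The MRCA of Anopheles and Cercopithecus subtends ((Cercopithecus,(Macaca,Canis)),((Salmonella,Gasterosteus),Anopheles)) (6 taxa).
The MRCA of Anopheles and Bacillus is the root, subtending the entire tree (23 taxa).
The first is nested inside the second, so Anopheles shares a more recent common ancestor with Cercopithecus.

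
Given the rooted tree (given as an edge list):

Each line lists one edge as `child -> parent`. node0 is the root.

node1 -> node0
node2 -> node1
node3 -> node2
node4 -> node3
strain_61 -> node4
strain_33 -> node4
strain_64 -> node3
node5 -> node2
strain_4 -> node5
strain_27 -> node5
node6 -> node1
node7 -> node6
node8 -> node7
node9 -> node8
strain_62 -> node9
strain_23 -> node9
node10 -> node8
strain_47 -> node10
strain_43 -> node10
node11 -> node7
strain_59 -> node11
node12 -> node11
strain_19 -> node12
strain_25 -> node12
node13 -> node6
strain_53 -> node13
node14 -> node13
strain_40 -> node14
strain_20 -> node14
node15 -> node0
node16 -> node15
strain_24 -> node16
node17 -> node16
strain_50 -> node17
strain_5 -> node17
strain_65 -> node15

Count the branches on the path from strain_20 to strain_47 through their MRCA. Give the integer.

7

The MRCA of strain_20 and strain_47 is the node subtending ((((strain_62,strain_23),(strain_47,strain_43)),(strain_59,(strain_19,strain_25))),(strain_53,(strain_40,strain_20))).
From strain_20 up to that node: 3 branches. From strain_47 up to the same node: 4 branches. Total: 3 + 4 = 7.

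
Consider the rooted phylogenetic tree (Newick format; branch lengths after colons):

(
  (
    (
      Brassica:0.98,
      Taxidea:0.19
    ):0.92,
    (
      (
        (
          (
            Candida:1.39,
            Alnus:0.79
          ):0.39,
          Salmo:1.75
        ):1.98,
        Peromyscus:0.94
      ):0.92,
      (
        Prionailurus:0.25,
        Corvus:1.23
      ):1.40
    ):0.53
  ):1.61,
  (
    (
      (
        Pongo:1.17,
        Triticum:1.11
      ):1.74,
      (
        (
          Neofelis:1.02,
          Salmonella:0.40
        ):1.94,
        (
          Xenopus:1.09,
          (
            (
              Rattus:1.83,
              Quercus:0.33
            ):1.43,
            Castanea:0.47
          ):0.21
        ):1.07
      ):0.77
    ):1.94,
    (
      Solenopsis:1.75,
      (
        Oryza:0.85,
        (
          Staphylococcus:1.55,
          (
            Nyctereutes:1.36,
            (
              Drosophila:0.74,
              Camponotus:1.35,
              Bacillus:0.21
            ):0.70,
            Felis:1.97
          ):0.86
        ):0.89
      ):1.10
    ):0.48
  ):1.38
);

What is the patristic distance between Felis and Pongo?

10.15

The path runs Felis → … → MRCA → … → Pongo; the MRCA is the node subtending (((Pongo,Triticum),((Neofelis,Salmonella),(Xenopus,((Rattus,Quercus),Castanea)))),(Solenopsis,(Oryza,(Staphylococcus,(Nyctereutes,(Drosophila,Camponotus,Bacillus),Felis))))).
Branch lengths along that path: 1.97 + 0.86 + 0.89 + 1.10 + 0.48 + 1.94 + 1.74 + 1.17 = 10.15.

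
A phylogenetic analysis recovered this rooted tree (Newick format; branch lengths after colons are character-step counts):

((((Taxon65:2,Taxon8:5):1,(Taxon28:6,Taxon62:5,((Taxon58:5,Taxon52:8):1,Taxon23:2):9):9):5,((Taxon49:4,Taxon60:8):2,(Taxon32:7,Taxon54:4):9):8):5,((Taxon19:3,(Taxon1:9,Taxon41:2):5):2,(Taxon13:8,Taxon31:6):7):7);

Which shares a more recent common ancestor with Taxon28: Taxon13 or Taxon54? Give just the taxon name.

The MRCA of Taxon28 and Taxon54 subtends (((Taxon65,Taxon8),(Taxon28,Taxon62,((Taxon58,Taxon52),Taxon23))),((Taxon49,Taxon60),(Taxon32,Taxon54))) (11 taxa).
The MRCA of Taxon28 and Taxon13 is the root, subtending the entire tree (16 taxa).
The first is nested inside the second, so Taxon28 shares a more recent common ancestor with Taxon54.

Taxon54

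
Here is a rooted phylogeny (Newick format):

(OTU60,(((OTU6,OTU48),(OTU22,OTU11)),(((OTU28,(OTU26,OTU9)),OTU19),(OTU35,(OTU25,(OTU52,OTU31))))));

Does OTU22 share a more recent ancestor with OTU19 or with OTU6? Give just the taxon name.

OTU6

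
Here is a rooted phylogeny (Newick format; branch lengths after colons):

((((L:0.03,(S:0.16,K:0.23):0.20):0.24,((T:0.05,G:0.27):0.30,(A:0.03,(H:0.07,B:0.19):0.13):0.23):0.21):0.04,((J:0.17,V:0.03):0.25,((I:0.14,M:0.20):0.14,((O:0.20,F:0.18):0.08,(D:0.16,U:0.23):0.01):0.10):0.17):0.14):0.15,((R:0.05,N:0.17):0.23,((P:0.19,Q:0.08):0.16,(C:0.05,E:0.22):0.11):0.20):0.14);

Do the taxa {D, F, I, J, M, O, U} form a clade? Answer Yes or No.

The MRCA of the listed taxa subtends ((J,V),((I,M),((O,F),(D,U)))).
That clade also contains V, which is not in the proposed group, so the group is not monophyletic.

No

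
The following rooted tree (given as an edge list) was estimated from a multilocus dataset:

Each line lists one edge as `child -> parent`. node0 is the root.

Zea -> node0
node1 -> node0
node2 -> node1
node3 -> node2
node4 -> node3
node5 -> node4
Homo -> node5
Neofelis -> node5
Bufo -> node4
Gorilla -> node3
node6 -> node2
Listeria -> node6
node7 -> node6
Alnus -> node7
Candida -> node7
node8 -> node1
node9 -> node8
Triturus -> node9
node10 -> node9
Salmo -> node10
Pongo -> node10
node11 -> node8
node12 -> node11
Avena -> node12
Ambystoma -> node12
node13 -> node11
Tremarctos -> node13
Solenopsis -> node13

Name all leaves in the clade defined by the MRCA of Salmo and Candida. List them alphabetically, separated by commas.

Alnus, Ambystoma, Avena, Bufo, Candida, Gorilla, Homo, Listeria, Neofelis, Pongo, Salmo, Solenopsis, Tremarctos, Triturus

Tracing Salmo: it sits inside (Salmo,Pongo).
Tracing Candida: it sits inside (Alnus,Candida).
The smallest clade enclosing both is (((((Homo,Neofelis),Bufo),Gorilla),(Listeria,(Alnus,Candida))),((Triturus,(Salmo,Pongo)),((Avena,Ambystoma),(Tremarctos,Solenopsis)))); the answer is its 14 terminal taxa in alphabetical order.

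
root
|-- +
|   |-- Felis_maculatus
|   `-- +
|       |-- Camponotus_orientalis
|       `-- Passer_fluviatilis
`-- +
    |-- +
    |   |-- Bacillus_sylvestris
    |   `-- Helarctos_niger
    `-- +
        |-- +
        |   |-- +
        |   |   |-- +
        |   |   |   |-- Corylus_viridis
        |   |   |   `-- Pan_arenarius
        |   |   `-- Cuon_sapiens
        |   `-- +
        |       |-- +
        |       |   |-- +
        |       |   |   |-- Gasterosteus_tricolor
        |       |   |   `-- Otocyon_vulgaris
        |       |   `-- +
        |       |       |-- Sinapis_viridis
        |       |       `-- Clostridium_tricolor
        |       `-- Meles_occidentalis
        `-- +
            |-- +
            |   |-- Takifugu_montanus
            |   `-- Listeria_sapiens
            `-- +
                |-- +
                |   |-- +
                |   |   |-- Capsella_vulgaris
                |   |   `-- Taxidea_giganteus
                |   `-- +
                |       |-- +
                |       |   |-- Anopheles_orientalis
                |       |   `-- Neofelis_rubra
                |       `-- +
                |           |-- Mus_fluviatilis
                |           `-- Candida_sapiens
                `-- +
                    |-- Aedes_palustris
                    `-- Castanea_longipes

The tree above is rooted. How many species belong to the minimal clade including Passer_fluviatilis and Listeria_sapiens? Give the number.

23

The MRCA of Passer_fluviatilis and Listeria_sapiens is the root, so the clade is the entire tree.
That clade contains 23 terminal taxa: Aedes_palustris, Anopheles_orientalis, Bacillus_sylvestris, Camponotus_orientalis, Candida_sapiens, Capsella_vulgaris, Castanea_longipes, Clostridium_tricolor, Corylus_viridis, Cuon_sapiens, Felis_maculatus, Gasterosteus_tricolor, Helarctos_niger, Listeria_sapiens, Meles_occidentalis, Mus_fluviatilis, Neofelis_rubra, Otocyon_vulgaris, Pan_arenarius, Passer_fluviatilis, Sinapis_viridis, Takifugu_montanus, Taxidea_giganteus.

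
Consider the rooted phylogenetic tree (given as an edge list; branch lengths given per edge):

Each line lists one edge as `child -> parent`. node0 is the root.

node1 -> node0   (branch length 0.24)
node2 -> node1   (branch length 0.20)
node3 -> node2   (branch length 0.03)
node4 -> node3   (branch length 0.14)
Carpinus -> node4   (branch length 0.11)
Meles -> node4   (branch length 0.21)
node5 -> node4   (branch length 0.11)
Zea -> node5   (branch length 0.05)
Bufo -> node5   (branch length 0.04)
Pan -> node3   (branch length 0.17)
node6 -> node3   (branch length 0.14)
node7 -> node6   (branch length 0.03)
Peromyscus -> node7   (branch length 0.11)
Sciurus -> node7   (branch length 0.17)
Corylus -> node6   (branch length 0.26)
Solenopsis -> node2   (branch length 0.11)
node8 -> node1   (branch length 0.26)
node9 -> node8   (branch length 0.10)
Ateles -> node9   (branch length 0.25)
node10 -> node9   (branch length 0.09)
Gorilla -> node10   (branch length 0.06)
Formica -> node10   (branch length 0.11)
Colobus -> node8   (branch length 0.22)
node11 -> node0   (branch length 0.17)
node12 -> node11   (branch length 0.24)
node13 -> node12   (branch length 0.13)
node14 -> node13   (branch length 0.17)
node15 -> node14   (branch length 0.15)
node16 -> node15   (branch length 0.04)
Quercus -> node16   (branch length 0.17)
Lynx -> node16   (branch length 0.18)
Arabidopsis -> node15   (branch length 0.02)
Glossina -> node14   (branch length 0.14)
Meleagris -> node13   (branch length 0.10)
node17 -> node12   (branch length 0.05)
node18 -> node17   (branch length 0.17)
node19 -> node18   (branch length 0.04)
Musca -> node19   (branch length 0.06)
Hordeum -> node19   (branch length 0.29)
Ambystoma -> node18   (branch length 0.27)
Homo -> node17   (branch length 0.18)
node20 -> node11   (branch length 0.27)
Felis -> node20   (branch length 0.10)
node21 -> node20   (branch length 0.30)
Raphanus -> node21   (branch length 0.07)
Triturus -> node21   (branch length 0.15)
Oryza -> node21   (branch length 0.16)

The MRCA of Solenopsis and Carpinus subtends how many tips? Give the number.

The MRCA of Solenopsis and Carpinus is the node subtending (((Carpinus,Meles,(Zea,Bufo)),Pan,((Peromyscus,Sciurus),Corylus)),Solenopsis).
That clade contains 9 terminal taxa: Bufo, Carpinus, Corylus, Meles, Pan, Peromyscus, Sciurus, Solenopsis, Zea.

9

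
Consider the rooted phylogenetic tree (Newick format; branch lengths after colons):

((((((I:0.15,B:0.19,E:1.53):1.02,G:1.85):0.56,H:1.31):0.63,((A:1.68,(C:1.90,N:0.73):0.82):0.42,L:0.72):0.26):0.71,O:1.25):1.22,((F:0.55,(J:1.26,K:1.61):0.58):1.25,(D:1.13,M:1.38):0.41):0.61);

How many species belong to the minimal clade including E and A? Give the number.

9

The MRCA of E and A is the node subtending ((((I,B,E),G),H),((A,(C,N)),L)).
That clade contains 9 terminal taxa: A, B, C, E, G, H, I, L, N.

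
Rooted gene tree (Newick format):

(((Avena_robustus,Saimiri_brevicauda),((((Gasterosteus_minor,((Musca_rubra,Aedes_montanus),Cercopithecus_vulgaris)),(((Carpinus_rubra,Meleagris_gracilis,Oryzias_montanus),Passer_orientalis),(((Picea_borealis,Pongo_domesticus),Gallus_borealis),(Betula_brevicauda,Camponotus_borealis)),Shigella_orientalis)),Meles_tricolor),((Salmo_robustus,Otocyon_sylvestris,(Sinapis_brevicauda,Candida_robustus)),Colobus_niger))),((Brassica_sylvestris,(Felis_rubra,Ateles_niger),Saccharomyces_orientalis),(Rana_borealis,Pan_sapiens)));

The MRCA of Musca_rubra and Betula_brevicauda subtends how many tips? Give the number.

14

The MRCA of Musca_rubra and Betula_brevicauda is the node subtending ((Gasterosteus_minor,((Musca_rubra,Aedes_montanus),Cercopithecus_vulgaris)),(((Carpinus_rubra,Meleagris_gracilis,Oryzias_montanus),Passer_orientalis),(((Picea_borealis,Pongo_domesticus),Gallus_borealis),(Betula_brevicauda,Camponotus_borealis)),Shigella_orientalis)).
That clade contains 14 terminal taxa: Aedes_montanus, Betula_brevicauda, Camponotus_borealis, Carpinus_rubra, Cercopithecus_vulgaris, Gallus_borealis, Gasterosteus_minor, Meleagris_gracilis, Musca_rubra, Oryzias_montanus, Passer_orientalis, Picea_borealis, Pongo_domesticus, Shigella_orientalis.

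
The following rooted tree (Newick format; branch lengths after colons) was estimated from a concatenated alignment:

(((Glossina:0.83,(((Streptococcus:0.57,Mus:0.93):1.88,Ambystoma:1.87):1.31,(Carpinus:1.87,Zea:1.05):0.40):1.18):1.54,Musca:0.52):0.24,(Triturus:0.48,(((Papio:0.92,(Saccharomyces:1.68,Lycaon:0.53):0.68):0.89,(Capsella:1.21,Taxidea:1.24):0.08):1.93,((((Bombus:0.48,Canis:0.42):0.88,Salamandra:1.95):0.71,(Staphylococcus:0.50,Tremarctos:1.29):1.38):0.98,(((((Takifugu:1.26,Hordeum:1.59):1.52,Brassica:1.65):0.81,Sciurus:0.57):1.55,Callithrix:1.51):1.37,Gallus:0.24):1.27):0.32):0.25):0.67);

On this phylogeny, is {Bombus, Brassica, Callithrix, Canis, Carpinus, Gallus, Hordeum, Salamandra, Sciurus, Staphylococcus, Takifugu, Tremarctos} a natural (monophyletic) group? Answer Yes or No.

No

The MRCA of the listed taxa is the root, so the smallest clade containing them is the whole tree.
That clade also contains Ambystoma, Capsella, Glossina, Lycaon, Mus, Musca, Papio, Saccharomyces, Streptococcus, Taxidea, Triturus, Zea, which are not in the proposed group, so the group is not monophyletic.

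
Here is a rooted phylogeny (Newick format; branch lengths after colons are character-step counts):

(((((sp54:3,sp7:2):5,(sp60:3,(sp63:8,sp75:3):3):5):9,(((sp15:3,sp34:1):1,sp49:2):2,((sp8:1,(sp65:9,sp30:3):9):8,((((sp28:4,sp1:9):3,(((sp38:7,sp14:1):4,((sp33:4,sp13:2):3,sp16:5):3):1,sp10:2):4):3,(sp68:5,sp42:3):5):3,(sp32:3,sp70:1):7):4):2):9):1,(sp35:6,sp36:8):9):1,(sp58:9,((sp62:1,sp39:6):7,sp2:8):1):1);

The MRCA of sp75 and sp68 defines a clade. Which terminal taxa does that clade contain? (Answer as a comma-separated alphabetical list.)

Tracing sp75: it sits inside (sp63,sp75).
Tracing sp68: it sits inside (sp68,sp42).
The smallest clade enclosing both is (((sp54,sp7),(sp60,(sp63,sp75))),(((sp15,sp34),sp49),((sp8,(sp65,sp30)),((((sp28,sp1),(((sp38,sp14),((sp33,sp13),sp16)),sp10)),(sp68,sp42)),(sp32,sp70))))); the answer is its 23 terminal taxa in alphabetical order.

sp1, sp10, sp13, sp14, sp15, sp16, sp28, sp30, sp32, sp33, sp34, sp38, sp42, sp49, sp54, sp60, sp63, sp65, sp68, sp7, sp70, sp75, sp8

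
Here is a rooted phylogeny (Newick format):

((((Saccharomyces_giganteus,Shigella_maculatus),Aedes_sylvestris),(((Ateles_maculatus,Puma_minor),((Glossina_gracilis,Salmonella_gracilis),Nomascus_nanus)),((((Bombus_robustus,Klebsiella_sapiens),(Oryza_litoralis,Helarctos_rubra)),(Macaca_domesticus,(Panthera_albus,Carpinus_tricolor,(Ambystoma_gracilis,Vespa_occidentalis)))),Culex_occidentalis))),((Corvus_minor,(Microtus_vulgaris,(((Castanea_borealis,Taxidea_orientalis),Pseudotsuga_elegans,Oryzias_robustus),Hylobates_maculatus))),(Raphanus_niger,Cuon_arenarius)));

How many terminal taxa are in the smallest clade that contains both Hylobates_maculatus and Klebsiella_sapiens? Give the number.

27

The MRCA of Hylobates_maculatus and Klebsiella_sapiens is the root, so the clade is the entire tree.
That clade contains 27 terminal taxa: Aedes_sylvestris, Ambystoma_gracilis, Ateles_maculatus, Bombus_robustus, Carpinus_tricolor, Castanea_borealis, Corvus_minor, Culex_occidentalis, Cuon_arenarius, Glossina_gracilis, Helarctos_rubra, Hylobates_maculatus, Klebsiella_sapiens, Macaca_domesticus, Microtus_vulgaris, Nomascus_nanus, Oryza_litoralis, Oryzias_robustus, Panthera_albus, Pseudotsuga_elegans, Puma_minor, Raphanus_niger, Saccharomyces_giganteus, Salmonella_gracilis, Shigella_maculatus, Taxidea_orientalis, Vespa_occidentalis.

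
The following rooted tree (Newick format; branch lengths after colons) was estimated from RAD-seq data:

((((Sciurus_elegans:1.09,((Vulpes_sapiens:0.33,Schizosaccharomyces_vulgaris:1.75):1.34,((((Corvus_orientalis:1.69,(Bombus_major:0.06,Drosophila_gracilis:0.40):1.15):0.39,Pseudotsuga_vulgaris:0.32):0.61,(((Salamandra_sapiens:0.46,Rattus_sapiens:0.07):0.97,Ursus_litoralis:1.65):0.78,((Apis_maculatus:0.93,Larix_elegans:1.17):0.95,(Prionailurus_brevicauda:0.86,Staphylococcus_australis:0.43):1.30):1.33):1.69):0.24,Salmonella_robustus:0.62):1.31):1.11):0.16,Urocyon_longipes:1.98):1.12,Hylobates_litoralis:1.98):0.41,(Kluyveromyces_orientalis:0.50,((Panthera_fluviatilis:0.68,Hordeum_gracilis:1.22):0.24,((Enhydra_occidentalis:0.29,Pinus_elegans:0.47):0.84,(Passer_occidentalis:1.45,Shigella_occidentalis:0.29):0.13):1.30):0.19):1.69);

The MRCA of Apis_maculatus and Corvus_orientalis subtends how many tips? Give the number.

11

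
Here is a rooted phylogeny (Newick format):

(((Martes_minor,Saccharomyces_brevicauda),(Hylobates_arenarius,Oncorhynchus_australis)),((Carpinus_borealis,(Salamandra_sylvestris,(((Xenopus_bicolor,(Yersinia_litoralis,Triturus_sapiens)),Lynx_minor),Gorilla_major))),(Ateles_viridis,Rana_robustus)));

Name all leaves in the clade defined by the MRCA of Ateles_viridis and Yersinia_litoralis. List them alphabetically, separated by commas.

Tracing Ateles_viridis: it sits inside (Ateles_viridis,Rana_robustus).
Tracing Yersinia_litoralis: it sits inside (Yersinia_litoralis,Triturus_sapiens).
The smallest clade enclosing both is ((Carpinus_borealis,(Salamandra_sylvestris,(((Xenopus_bicolor,(Yersinia_litoralis,Triturus_sapiens)),Lynx_minor),Gorilla_major))),(Ateles_viridis,Rana_robustus)); the answer is its 9 terminal taxa in alphabetical order.

Ateles_viridis, Carpinus_borealis, Gorilla_major, Lynx_minor, Rana_robustus, Salamandra_sylvestris, Triturus_sapiens, Xenopus_bicolor, Yersinia_litoralis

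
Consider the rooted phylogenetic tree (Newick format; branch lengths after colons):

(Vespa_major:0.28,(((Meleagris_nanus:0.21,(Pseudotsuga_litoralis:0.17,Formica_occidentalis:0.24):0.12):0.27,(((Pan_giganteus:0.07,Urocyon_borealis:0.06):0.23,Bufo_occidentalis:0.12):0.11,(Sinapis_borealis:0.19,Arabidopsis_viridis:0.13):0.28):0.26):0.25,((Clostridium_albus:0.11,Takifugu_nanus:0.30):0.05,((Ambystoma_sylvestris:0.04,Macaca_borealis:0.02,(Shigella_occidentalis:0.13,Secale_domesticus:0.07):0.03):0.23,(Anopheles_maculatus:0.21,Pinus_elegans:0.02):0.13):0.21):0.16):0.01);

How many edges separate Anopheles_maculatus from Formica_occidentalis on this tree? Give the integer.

The MRCA of Anopheles_maculatus and Formica_occidentalis is the node subtending (((Meleagris_nanus,(Pseudotsuga_litoralis,Formica_occidentalis)),(((Pan_giganteus,Urocyon_borealis),Bufo_occidentalis),(Sinapis_borealis,Arabidopsis_viridis))),((Clostridium_albus,Takifugu_nanus),((Ambystoma_sylvestris,Macaca_borealis,(Shigella_occidentalis,Secale_domesticus)),(Anopheles_maculatus,Pinus_elegans)))).
From Anopheles_maculatus up to that node: 4 branches. From Formica_occidentalis up to the same node: 4 branches. Total: 4 + 4 = 8.

8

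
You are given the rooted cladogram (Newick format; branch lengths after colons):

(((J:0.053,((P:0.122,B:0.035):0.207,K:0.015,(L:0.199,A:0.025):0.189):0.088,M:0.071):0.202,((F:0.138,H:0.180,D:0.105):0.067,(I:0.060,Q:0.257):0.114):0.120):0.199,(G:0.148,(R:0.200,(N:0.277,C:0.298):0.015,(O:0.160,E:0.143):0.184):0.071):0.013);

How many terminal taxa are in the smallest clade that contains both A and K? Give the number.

5

The MRCA of A and K is the node subtending ((P,B),K,(L,A)).
That clade contains 5 terminal taxa: A, B, K, L, P.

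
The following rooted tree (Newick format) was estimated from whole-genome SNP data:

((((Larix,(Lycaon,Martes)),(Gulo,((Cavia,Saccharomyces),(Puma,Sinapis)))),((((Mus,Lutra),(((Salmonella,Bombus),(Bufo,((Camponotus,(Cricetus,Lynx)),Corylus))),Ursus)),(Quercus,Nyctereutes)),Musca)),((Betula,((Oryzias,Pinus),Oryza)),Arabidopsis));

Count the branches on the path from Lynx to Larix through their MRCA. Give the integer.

The MRCA of Lynx and Larix is the node subtending (((Larix,(Lycaon,Martes)),(Gulo,((Cavia,Saccharomyces),(Puma,Sinapis)))),((((Mus,Lutra),(((Salmonella,Bombus),(Bufo,((Camponotus,(Cricetus,Lynx)),Corylus))),Ursus)),(Quercus,Nyctereutes)),Musca)).
From Lynx up to that node: 10 branches. From Larix up to the same node: 3 branches. Total: 10 + 3 = 13.

13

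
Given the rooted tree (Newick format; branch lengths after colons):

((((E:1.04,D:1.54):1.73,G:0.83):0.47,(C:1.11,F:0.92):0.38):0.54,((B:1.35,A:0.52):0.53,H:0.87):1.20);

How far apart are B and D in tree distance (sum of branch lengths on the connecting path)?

7.36

The path runs B → … → MRCA → … → D; the MRCA is the root of the tree.
Branch lengths along that path: 1.35 + 0.53 + 1.20 + 0.54 + 0.47 + 1.73 + 1.54 = 7.36.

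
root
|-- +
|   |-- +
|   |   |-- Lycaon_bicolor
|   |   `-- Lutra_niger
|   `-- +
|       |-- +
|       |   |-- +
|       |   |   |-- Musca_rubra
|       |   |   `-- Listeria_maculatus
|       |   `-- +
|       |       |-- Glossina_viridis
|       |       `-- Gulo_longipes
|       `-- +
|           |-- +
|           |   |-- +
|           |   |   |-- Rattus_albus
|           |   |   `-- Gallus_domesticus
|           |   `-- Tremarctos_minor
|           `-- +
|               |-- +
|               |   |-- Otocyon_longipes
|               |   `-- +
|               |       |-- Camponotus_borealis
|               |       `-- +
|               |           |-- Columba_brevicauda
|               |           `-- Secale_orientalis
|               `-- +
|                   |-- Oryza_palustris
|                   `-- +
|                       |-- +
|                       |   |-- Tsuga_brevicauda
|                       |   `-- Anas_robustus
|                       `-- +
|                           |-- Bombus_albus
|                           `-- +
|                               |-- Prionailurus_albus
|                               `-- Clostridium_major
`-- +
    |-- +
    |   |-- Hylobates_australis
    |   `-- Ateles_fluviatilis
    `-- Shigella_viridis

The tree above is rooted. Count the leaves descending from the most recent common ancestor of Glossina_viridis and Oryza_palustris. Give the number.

17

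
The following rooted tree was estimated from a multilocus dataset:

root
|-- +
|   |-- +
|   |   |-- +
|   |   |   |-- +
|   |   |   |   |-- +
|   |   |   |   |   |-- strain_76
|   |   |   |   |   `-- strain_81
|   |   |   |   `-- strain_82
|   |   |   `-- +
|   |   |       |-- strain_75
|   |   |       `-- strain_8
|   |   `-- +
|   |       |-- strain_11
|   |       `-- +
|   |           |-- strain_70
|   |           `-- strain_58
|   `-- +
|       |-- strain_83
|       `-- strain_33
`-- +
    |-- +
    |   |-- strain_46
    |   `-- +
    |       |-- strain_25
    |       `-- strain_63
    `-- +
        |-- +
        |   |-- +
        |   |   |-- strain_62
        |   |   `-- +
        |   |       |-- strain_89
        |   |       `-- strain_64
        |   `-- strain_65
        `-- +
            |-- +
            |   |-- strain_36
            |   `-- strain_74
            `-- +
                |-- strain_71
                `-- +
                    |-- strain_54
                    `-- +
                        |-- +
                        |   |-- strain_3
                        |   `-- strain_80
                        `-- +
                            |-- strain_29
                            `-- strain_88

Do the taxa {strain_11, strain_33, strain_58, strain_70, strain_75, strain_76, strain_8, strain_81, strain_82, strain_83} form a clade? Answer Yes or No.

Yes

The most recent common ancestor of these taxa subtends (((((strain_76,strain_81),strain_82),(strain_75,strain_8)),(strain_11,(strain_70,strain_58))),(strain_83,strain_33)).
That clade has exactly 10 tips — every listed taxon and nothing else — so the group is monophyletic.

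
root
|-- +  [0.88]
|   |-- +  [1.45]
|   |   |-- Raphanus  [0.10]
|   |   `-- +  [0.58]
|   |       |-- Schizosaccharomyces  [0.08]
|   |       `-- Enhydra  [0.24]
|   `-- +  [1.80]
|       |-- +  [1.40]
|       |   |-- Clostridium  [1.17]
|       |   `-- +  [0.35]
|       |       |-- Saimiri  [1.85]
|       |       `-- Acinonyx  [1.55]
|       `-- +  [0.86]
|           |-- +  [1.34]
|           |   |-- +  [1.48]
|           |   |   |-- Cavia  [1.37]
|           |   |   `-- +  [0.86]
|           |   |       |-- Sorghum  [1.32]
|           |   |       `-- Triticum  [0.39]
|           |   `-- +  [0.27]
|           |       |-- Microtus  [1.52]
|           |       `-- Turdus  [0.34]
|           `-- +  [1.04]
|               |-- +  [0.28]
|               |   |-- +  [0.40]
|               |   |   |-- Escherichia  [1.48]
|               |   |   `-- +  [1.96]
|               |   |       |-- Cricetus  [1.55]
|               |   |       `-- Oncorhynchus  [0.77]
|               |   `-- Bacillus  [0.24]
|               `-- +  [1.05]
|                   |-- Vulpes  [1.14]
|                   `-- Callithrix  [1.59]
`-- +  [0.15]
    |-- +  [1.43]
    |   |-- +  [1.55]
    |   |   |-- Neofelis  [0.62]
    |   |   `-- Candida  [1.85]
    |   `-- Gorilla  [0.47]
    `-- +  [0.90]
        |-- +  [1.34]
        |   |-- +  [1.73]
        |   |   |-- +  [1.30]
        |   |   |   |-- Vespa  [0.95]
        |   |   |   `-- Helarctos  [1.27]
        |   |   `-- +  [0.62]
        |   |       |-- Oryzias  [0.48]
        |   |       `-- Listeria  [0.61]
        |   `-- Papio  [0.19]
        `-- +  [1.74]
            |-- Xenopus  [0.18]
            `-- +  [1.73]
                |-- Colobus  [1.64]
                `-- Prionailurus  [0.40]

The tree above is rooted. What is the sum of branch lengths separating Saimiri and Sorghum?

The path runs Saimiri → … → MRCA → … → Sorghum; the MRCA is the node subtending ((Clostridium,(Saimiri,Acinonyx)),(((Cavia,(Sorghum,Triticum)),(Microtus,Turdus)),(((Escherichia,(Cricetus,Oncorhynchus)),Bacillus),(Vulpes,Callithrix)))).
Branch lengths along that path: 1.85 + 0.35 + 1.40 + 0.86 + 1.34 + 1.48 + 0.86 + 1.32 = 9.46.

9.46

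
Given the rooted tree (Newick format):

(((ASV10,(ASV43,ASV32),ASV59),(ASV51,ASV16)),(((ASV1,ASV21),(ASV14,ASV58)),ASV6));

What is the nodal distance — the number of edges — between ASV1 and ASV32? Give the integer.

8

The MRCA of ASV1 and ASV32 is the root of the tree.
From ASV1 up to that node: 4 branches. From ASV32 up to the same node: 4 branches. Total: 4 + 4 = 8.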